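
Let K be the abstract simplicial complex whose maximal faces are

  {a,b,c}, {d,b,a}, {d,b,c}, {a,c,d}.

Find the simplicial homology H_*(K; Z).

Order the vertices as a < b < c < d. Listing each simplex with vertices in this order, K has dimension 2 with simplices:

  0-simplices (4): a, b, c, d
  1-simplices (6): ab, ac, ad, bc, bd, cd
  2-simplices (4): abc, abd, acd, bcd

Hence C_0 ≅ Z^4, C_1 ≅ Z^6, C_2 ≅ Z^4.

The boundary map ∂_1: C_1 → C_0 sends each edge [p,q] (with p < q) to q − p. For instance
  ∂bd = d − b.
The resulting 4×6 matrix has rank 3, and its Smith normal form has invariant factors (1,1,1).

The boundary map ∂_2: C_2 → C_1 sends each 2-simplex [p,q,r] to [q,r] − [p,r] + [p,q]. For instance
  ∂acd = cd − ad + ac,
  ∂abd = bd − ad + ab.
As a 6×4 matrix over Z this has rank 3, with invariant factors (1,1,1).

From H_k ≅ ker(∂_k) / im(∂_{k+1}) we obtain:

  H_0: rank C_0 − rank ∂_1 = 4 − 3 = 1, and the invariant factors of ∂_1 are all 1, so H_0 = Z.
  H_1: rank ker ∂_1 − rank ∂_2 = (6 − 3) − 3 = 0, and the invariant factors of ∂_2 are all 1, so H_1 = 0.
  H_2: rank ker ∂_2 − rank ∂_3 = (4 − 3) − 0 = 1, and there is no ∂_3, so H_2 = Z.

H_0 ≅ Z,  H_1 = 0,  H_2 ≅ Z.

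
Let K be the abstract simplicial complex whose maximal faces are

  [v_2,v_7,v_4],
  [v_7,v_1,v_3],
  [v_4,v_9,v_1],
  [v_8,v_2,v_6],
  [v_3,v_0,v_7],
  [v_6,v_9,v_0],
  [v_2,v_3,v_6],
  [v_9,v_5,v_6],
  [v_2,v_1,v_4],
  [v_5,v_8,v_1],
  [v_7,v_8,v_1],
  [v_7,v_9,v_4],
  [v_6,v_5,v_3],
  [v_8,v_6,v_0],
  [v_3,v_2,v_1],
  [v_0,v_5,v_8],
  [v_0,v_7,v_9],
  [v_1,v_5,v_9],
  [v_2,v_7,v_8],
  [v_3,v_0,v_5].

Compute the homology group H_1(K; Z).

H_1 = Z × Z/2.

Take the total order v_0 < v_1 < v_2 < v_3 < v_4 < v_5 < v_6 < v_7 < v_8 < v_9 on the vertex set. Then K (dimension 2) consists of the simplices:

  0-simplices (10): [v_0], [v_1], [v_2], [v_3], [v_4], [v_5], [v_6], [v_7], [v_8], [v_9]
  1-simplices (30): (30 of them)
  2-simplices (20): (20 of them)

Hence C_0 ≅ Z^10, C_1 ≅ Z^30, C_2 ≅ Z^20.

∂_1: C_1 → C_0 sends each edge [p,q] (with p < q) to q − p.
The 10×30 boundary matrix has rank 9 and Smith normal form diag(1,1,1,1,1,1,1,1,1).

Boundary ∂_2: C_2 → C_1 maps a triangle to the signed sum of its edges. For instance
  ∂[v_3,v_5,v_6] = [v_5,v_6] − [v_3,v_6] + [v_3,v_5],
  ∂[v_0,v_3,v_7] = [v_3,v_7] − [v_0,v_7] + [v_0,v_3].
The resulting 30×20 matrix has rank 20, and its Smith normal form has invariant factors (1,1,1,1,1,1,1,1,1,1,1,1,1,1,1,1,1,1,1,2).

Computing H_k = (kernel of ∂_k) / (image of ∂_{k+1}):

  H_1: rank ker ∂_1 − rank ∂_2 = (30 − 9) − 20 = 1, and ∂_2 has invariant factor 2 > 1, so H_1 = Z × Z/2.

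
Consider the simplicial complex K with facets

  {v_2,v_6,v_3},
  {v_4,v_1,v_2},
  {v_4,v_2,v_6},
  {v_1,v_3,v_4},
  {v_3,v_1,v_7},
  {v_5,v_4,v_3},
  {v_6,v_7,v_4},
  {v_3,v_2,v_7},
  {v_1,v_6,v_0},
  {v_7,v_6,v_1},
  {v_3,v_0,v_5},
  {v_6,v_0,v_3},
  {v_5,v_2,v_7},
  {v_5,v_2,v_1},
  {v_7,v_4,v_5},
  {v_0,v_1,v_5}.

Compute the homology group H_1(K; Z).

H_1 ≅ Z^2.

Fix the vertex order v_0 < v_1 < v_2 < v_3 < v_4 < v_5 < v_6 < v_7 and write every simplex with vertices in increasing order. Then dim K = 2 and the simplices of K are:

  0-simplices (8): [v_0], [v_1], [v_2], [v_3], [v_4], [v_5], [v_6], [v_7]
  1-simplices (24): (24 of them)
  2-simplices (16): (16 of them)

giving chain groups C_0 ≅ Z^8, C_1 ≅ Z^24, C_2 ≅ Z^16.

Boundary ∂_1: C_1 → C_0 sends each edge [p,q] (with p < q) to q − p.
As a 8×24 matrix over Z this has rank 7, with invariant factors (1,1,1,1,1,1,1).

Boundary ∂_2: C_2 → C_1 acts by ∂[p,q,r] = [q,r] − [p,r] + [p,q]. For instance
  ∂[v_1,v_2,v_4] = [v_2,v_4] − [v_1,v_4] + [v_1,v_2],
  ∂[v_4,v_5,v_7] = [v_5,v_7] − [v_4,v_7] + [v_4,v_5].
The 24×16 boundary matrix has rank 15 and Smith normal form diag(1,1,1,1,1,1,1,1,1,1,1,1,1,1,1).

From H_k ≅ ker(∂_k) / im(∂_{k+1}) we obtain:

  H_1: rank ker ∂_1 − rank ∂_2 = (24 − 7) − 15 = 2, and the invariant factors of ∂_2 are all 1, so H_1 ≅ Z^2.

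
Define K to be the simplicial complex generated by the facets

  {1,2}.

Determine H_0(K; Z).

Order the vertices as 1 < 2. Listing each simplex with vertices in this order, K has dimension 1 with simplices:

  0-simplices (2): [1], [2]
  1-simplices (1): [1,2]

giving chain groups C_0 ≅ Z^2, C_1 ≅ Z^1.

The boundary map ∂_1: C_1 → C_0 sends each edge [p,q] (with p < q) to q − p.
The resulting 2×1 matrix has rank 1, and its Smith normal form has invariant factors (1).

Now H_k = ker ∂_k / im ∂_{k+1}, so:

  H_0: rank C_0 − rank ∂_1 = 2 − 1 = 1, and the invariant factors of ∂_1 are all 1, so H_0 = Z.

H_0 = Z.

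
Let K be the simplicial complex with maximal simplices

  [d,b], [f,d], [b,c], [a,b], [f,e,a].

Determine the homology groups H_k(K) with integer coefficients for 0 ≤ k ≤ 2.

Order the vertices as a < b < c < d < e < f. Listing each simplex with vertices in this order, K has dimension 2 with simplices:

  0-simplices (6): a, b, c, d, e, f
  1-simplices (7): ab, ae, af, bc, bd, df, ef
  2-simplices (1): aef

Hence C_0 ≅ Z^6, C_1 ≅ Z^7, C_2 ≅ Z^1.

Boundary ∂_1: C_1 → C_0 maps an edge to its endpoints' difference, ∂[p,q] = q − p. For instance
  ∂ae = e − a.
The resulting 6×7 matrix has rank 5, and its Smith normal form has invariant factors (1,1,1,1,1).

The boundary map ∂_2: C_2 → C_1 sends each 2-simplex [p,q,r] to [q,r] − [p,r] + [p,q]. For instance
  ∂aef = ef − af + ae.
As a 7×1 matrix over Z this has rank 1, with invariant factors (1).

Now H_k = ker ∂_k / im ∂_{k+1}, so:

  H_0: rank C_0 − rank ∂_1 = 6 − 5 = 1, and the invariant factors of ∂_1 are all 1, so H_0 = Z.
  H_1: rank ker ∂_1 − rank ∂_2 = (7 − 5) − 1 = 1, and the invariant factors of ∂_2 are all 1, so H_1 = Z.
  H_2: rank ker ∂_2 − rank ∂_3 = (1 − 1) − 0 = 0, and there is no ∂_3, so H_2 = 0.

As a check, the Euler characteristic is 6 − 7 + 1 = 0, which agrees with 1 − 1 + 0 = 0.

H_0 = Z,  H_1 = Z,  H_2 = 0.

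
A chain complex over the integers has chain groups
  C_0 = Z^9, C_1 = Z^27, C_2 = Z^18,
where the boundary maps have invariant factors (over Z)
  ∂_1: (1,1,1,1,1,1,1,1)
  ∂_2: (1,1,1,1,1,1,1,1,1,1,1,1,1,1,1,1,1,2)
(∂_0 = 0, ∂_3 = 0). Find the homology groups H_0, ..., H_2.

H_0 ≅ Z,  H_1 ≅ Z ⊕ Z/2,  H_2 = 0.

H_0: b_0 = 9 − 0 − 8 = 1; torsion from ∂_1 factors > 1: none. So H_0 ≅ Z.
H_1: b_1 = 27 − 8 − 18 = 1; torsion from ∂_2 factors > 1: [2]. So H_1 ≅ Z ⊕ Z/2.
H_2: b_2 = 18 − 18 − 0 = 0; torsion from ∂_3 factors > 1: none. So H_2 ≅ 0.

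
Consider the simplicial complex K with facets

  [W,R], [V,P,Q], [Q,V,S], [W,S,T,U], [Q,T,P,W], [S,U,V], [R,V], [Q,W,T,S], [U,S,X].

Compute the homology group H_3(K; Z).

Fix the vertex order P < Q < R < S < T < U < V < W < X and write every simplex with vertices in increasing order. Then dim K = 3 and the simplices of K are:

  0-simplices (9): P, Q, R, S, T, U, V, W, X
  1-simplices (20): PQ, PT, PV, PW, QS, QT, QV, QW, RV, RW, ST, SU, SV, SW, SX, TU, TW, UV, UW, UX
  2-simplices (14): PQT, PQV, PQW, PTW, QST, QSV, QSW, QTW, STU, STW, SUV, SUW, SUX, TUW
  3-simplices (3): PQTW, QSTW, STUW

so the chain groups are C_0 ≅ Z^9, C_1 ≅ Z^20, C_2 ≅ Z^14, C_3 ≅ Z^3.

Boundary ∂_1: C_1 → C_0 is given by ∂[p,q] = [q] − [p]. For instance
  ∂UW = W − U.
This gives a 9×20 integer matrix of rank 8; reducing to Smith normal form yields diagonal entries (1,1,1,1,1,1,1,1).

Boundary ∂_2: C_2 → C_1 acts by ∂[p,q,r] = [q,r] − [p,r] + [p,q]. For instance
  ∂QST = ST − QT + QS,
  ∂QSV = SV − QV + QS.
As a 20×14 matrix over Z this has rank 11, with invariant factors (1,1,1,1,1,1,1,1,1,1,1).

The boundary map ∂_3: C_3 → C_2 sends each 3-simplex σ to the alternating sum Σ_i (−1)^i (σ with its i-th vertex removed). For instance
  ∂QSTW = STW − QTW + QSW − QST,
  ∂PQTW = QTW − PTW + PQW − PQT.
As a 14×3 matrix over Z this has rank 3, with invariant factors (1,1,1).

Now H_k = ker ∂_k / im ∂_{k+1}, so:

  H_3: rank ker ∂_3 − rank ∂_4 = (3 − 3) − 0 = 0, and there is no ∂_4, so H_3 = 0.

H_3 ≅ 0.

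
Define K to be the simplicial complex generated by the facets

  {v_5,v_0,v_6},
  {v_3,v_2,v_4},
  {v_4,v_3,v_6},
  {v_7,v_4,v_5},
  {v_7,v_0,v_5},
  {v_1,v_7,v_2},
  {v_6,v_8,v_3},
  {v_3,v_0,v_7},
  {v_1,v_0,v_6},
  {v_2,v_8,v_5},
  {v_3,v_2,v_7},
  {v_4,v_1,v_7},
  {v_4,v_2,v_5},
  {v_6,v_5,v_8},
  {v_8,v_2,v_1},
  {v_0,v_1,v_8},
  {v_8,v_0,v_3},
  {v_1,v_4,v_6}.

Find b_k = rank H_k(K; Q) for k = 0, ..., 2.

b_0 = 1, b_1 = 1, b_2 = 0.

Take the total order v_0 < v_1 < v_2 < v_3 < v_4 < v_5 < v_6 < v_7 < v_8 on the vertex set. Then K (dimension 2) consists of the simplices:

  0-simplices (9): [v_0], [v_1], [v_2], [v_3], [v_4], [v_5], [v_6], [v_7], [v_8]
  1-simplices (27): (27 of them)
  2-simplices (18): (18 of them)

giving chain groups C_0 ≅ Z^9, C_1 ≅ Z^27, C_2 ≅ Z^18.

The boundary map ∂_1: C_1 → C_0 is given by ∂[p,q] = [q] − [p]. For instance
  ∂[v_1,v_8] = [v_8] − [v_1].
This gives a 9×27 integer matrix of rank 8; reducing to Smith normal form yields diagonal entries (1,1,1,1,1,1,1,1).

The boundary map ∂_2: C_2 → C_1 acts by ∂[p,q,r] = [q,r] − [p,r] + [p,q]. For instance
  ∂[v_2,v_5,v_8] = [v_5,v_8] − [v_2,v_8] + [v_2,v_5],
  ∂[v_4,v_5,v_7] = [v_5,v_7] − [v_4,v_7] + [v_4,v_5].
The 27×18 boundary matrix has rank 18 and Smith normal form diag(1,1,1,1,1,1,1,1,1,1,1,1,1,1,1,1,1,2).

Reading off H_k = ker ∂_k / im ∂_{k+1}:

  H_0: rank C_0 − rank ∂_1 = 9 − 8 = 1, and the invariant factors of ∂_1 are all 1, so H_0 ≅ Z.
  H_1: rank ker ∂_1 − rank ∂_2 = (27 − 8) − 18 = 1, and ∂_2 has invariant factor 2 > 1, so H_1 ≅ Z × Z/2.
  H_2: rank ker ∂_2 − rank ∂_3 = (18 − 18) − 0 = 0, and there is no ∂_3, so H_2 ≅ 0.

(K is a triangulation of the Klein bottle.)

Hence the Betti numbers are b_0 = 1, b_1 = 1, b_2 = 0.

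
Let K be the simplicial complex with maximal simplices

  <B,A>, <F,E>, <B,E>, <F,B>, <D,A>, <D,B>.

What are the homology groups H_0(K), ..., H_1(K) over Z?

H_0 ≅ Z,  H_1 ≅ Z^2.

We work with the vertex ordering A < B < D < E < F. The simplices of K, each written with vertices in increasing order, are:

  0-simplices (5): A, B, D, E, F
  1-simplices (6): AB, AD, BD, BE, BF, EF

giving chain groups C_0 ≅ Z^5, C_1 ≅ Z^6.

Boundary ∂_1: C_1 → C_0 is given by ∂[p,q] = [q] − [p]. For instance
  ∂BF = F − B.
This gives a 5×6 integer matrix of rank 4; reducing to Smith normal form yields diagonal entries (1,1,1,1).

Computing H_k = (kernel of ∂_k) / (image of ∂_{k+1}):

  H_0: rank C_0 − rank ∂_1 = 5 − 4 = 1, and the invariant factors of ∂_1 are all 1, so H_0 ≅ Z.
  H_1: rank ker ∂_1 − rank ∂_2 = (6 − 4) − 0 = 2, and there is no ∂_2, so H_1 ≅ Z^2.

As a check, the Euler characteristic is 5 − 6 = -1, which agrees with 1 − 2 = -1.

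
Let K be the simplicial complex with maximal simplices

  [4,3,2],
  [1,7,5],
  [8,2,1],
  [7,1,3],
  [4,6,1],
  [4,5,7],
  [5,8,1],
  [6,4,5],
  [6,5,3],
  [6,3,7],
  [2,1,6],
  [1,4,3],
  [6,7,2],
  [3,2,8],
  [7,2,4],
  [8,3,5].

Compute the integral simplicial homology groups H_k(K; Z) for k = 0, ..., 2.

H_0 ≅ Z,  H_1 ≅ Z^2,  H_2 ≅ Z.

Order the vertices as 1 < 2 < 3 < 4 < 5 < 6 < 7 < 8. Listing each simplex with vertices in this order, K has dimension 2 with simplices:

  0-simplices (8): [1], [2], [3], [4], [5], [6], [7], [8]
  1-simplices (24): (24 of them)
  2-simplices (16): [1,2,6], [1,2,8], [1,3,4], [1,3,7], [1,4,6], [1,5,7], [1,5,8], [2,3,4], [2,3,8], [2,4,7], [2,6,7], [3,5,6], [3,5,8], [3,6,7], [4,5,6], [4,5,7]

so the chain groups are C_0 ≅ Z^8, C_1 ≅ Z^24, C_2 ≅ Z^16.

∂_1: C_1 → C_0 maps an edge to its endpoints' difference, ∂[p,q] = q − p. For instance
  ∂[5,8] = [8] − [5].
This gives a 8×24 integer matrix of rank 7; reducing to Smith normal form yields diagonal entries (1,1,1,1,1,1,1).

Boundary ∂_2: C_2 → C_1 acts by ∂[p,q,r] = [q,r] − [p,r] + [p,q]. For instance
  ∂[3,5,8] = [5,8] − [3,8] + [3,5],
  ∂[3,6,7] = [6,7] − [3,7] + [3,6].
This gives a 24×16 integer matrix of rank 15; reducing to Smith normal form yields diagonal entries (1,1,1,1,1,1,1,1,1,1,1,1,1,1,1).

Reading off H_k = ker ∂_k / im ∂_{k+1}:

  H_0: rank C_0 − rank ∂_1 = 8 − 7 = 1, and the invariant factors of ∂_1 are all 1, so H_0 ≅ Z.
  H_1: rank ker ∂_1 − rank ∂_2 = (24 − 7) − 15 = 2, and the invariant factors of ∂_2 are all 1, so H_1 ≅ Z^2.
  H_2: rank ker ∂_2 − rank ∂_3 = (16 − 15) − 0 = 1, and there is no ∂_3, so H_2 ≅ Z.

As a check, the Euler characteristic is 8 − 24 + 16 = 0, which agrees with 1 − 2 + 1 = 0.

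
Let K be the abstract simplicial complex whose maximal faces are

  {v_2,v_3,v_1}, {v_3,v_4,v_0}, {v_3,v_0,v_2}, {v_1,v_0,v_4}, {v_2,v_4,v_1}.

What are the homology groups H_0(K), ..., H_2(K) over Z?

Take the total order v_0 < v_1 < v_2 < v_3 < v_4 on the vertex set. Then K (dimension 2) consists of the simplices:

  0-simplices (5): [v_0], [v_1], [v_2], [v_3], [v_4]
  1-simplices (10): [v_0,v_1], [v_0,v_2], [v_0,v_3], [v_0,v_4], [v_1,v_2], [v_1,v_3], [v_1,v_4], [v_2,v_3], [v_2,v_4], [v_3,v_4]
  2-simplices (5): [v_0,v_1,v_4], [v_0,v_2,v_3], [v_0,v_3,v_4], [v_1,v_2,v_3], [v_1,v_2,v_4]

giving chain groups C_0 ≅ Z^5, C_1 ≅ Z^10, C_2 ≅ Z^5.

Boundary ∂_1: C_1 → C_0 is given by ∂[p,q] = [q] − [p]. For instance
  ∂[v_1,v_2] = [v_2] − [v_1].
As a 5×10 matrix over Z this has rank 4, with invariant factors (1,1,1,1).

Boundary ∂_2: C_2 → C_1 maps a triangle to the signed sum of its edges. For instance
  ∂[v_1,v_2,v_3] = [v_2,v_3] − [v_1,v_3] + [v_1,v_2],
  ∂[v_1,v_2,v_4] = [v_2,v_4] − [v_1,v_4] + [v_1,v_2].
This gives a 10×5 integer matrix of rank 5; reducing to Smith normal form yields diagonal entries (1,1,1,1,1).

Now H_k = ker ∂_k / im ∂_{k+1}, so:

  H_0: rank C_0 − rank ∂_1 = 5 − 4 = 1, and the invariant factors of ∂_1 are all 1, so H_0 ≅ Z.
  H_1: rank ker ∂_1 − rank ∂_2 = (10 − 4) − 5 = 1, and the invariant factors of ∂_2 are all 1, so H_1 ≅ Z.
  H_2: rank ker ∂_2 − rank ∂_3 = (5 − 5) − 0 = 0, and there is no ∂_3, so H_2 ≅ 0.

H_0 = Z,  H_1 = Z,  H_2 = 0.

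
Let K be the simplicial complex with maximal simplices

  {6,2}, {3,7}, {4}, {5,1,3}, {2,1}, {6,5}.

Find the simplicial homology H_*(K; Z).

K has 7 vertices, 7 edges, 1 triangle.
rank ∂_0 = 0, rank ∂_1 = 5 ⇒ b_0 = 7 − 0 − 5 = 2; all invariant factors of ∂_1 are 1 so no torsion. So H_0 = Z^2.
rank ∂_1 = 5, rank ∂_2 = 1 ⇒ b_1 = 7 − 5 − 1 = 1; all invariant factors of ∂_2 are 1 so no torsion. So H_1 = Z.
rank ∂_2 = 1, rank ∂_3 = 0 ⇒ b_2 = 1 − 1 − 0 = 0. So H_2 = 0.

H_0 = Z^2,  H_1 = Z,  H_2 = 0.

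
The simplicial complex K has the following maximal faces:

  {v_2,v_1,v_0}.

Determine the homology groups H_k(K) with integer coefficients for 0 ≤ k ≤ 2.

We work with the vertex ordering v_0 < v_1 < v_2. The simplices of K, each written with vertices in increasing order, are:

  0-simplices (3): [v_0], [v_1], [v_2]
  1-simplices (3): [v_0,v_1], [v_0,v_2], [v_1,v_2]
  2-simplices (1): [v_0,v_1,v_2]

Hence C_0 ≅ Z^3, C_1 ≅ Z^3, C_2 ≅ Z^1.

∂_1: C_1 → C_0 is given by ∂[p,q] = [q] − [p]. For instance
  ∂[v_0,v_2] = [v_2] − [v_0].
The 3×3 boundary matrix has rank 2 and Smith normal form diag(1,1).

∂_2: C_2 → C_1 maps a triangle to the signed sum of its edges. For instance
  ∂[v_0,v_1,v_2] = [v_1,v_2] − [v_0,v_2] + [v_0,v_1].
As a 3×1 matrix over Z this has rank 1, with invariant factors (1).

Reading off H_k = ker ∂_k / im ∂_{k+1}:

  H_0: rank C_0 − rank ∂_1 = 3 − 2 = 1, and the invariant factors of ∂_1 are all 1, so H_0 ≅ Z.
  H_1: rank ker ∂_1 − rank ∂_2 = (3 − 2) − 1 = 0, and the invariant factors of ∂_2 are all 1, so H_1 ≅ 0.
  H_2: rank ker ∂_2 − rank ∂_3 = (1 − 1) − 0 = 0, and there is no ∂_3, so H_2 ≅ 0.

H_0 = Z,  H_1 = 0,  H_2 = 0.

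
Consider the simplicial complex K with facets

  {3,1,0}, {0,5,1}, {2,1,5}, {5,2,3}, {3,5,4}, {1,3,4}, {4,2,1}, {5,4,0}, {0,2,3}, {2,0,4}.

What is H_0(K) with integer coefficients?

Take the total order 0 < 1 < 2 < 3 < 4 < 5 on the vertex set. Then K (dimension 2) consists of the simplices:

  0-simplices (6): [0], [1], [2], [3], [4], [5]
  1-simplices (15): [0,1], [0,2], [0,3], [0,4], [0,5], [1,2], [1,3], [1,4], [1,5], [2,3], [2,4], [2,5], [3,4], [3,5], [4,5]
  2-simplices (10): [0,1,3], [0,1,5], [0,2,3], [0,2,4], [0,4,5], [1,2,4], [1,2,5], [1,3,4], [2,3,5], [3,4,5]

Hence C_0 ≅ Z^6, C_1 ≅ Z^15, C_2 ≅ Z^10.

The boundary map ∂_1: C_1 → C_0 maps an edge to its endpoints' difference, ∂[p,q] = q − p. For instance
  ∂[1,3] = [3] − [1].
The resulting 6×15 matrix has rank 5, and its Smith normal form has invariant factors (1,1,1,1,1).

The boundary map ∂_2: C_2 → C_1 maps a triangle to the signed sum of its edges. For instance
  ∂[0,1,5] = [1,5] − [0,5] + [0,1],
  ∂[2,3,5] = [3,5] − [2,5] + [2,3].
This gives a 15×10 integer matrix of rank 10; reducing to Smith normal form yields diagonal entries (1,1,1,1,1,1,1,1,1,2).

From H_k ≅ ker(∂_k) / im(∂_{k+1}) we obtain:

  H_0: rank C_0 − rank ∂_1 = 6 − 5 = 1, and the invariant factors of ∂_1 are all 1, so H_0 = Z.

H_0 ≅ Z.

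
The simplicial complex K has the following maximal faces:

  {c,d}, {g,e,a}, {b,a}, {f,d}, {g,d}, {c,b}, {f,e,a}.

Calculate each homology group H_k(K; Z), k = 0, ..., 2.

H_0 = Z,  H_1 = Z^2,  H_2 = 0.

Take the total order a < b < c < d < e < f < g on the vertex set. Then K (dimension 2) consists of the simplices:

  0-simplices (7): a, b, c, d, e, f, g
  1-simplices (10): ab, ae, af, ag, bc, cd, df, dg, ef, eg
  2-simplices (2): aef, aeg

Hence C_0 ≅ Z^7, C_1 ≅ Z^10, C_2 ≅ Z^2.

The boundary map ∂_1: C_1 → C_0 maps an edge to its endpoints' difference, ∂[p,q] = q − p. For instance
  ∂ef = f − e.
This gives a 7×10 integer matrix of rank 6; reducing to Smith normal form yields diagonal entries (1,1,1,1,1,1).

Boundary ∂_2: C_2 → C_1 maps a triangle to the signed sum of its edges. For instance
  ∂aeg = eg − ag + ae,
  ∂aef = ef − af + ae.
The 10×2 boundary matrix has rank 2 and Smith normal form diag(1,1).

From H_k ≅ ker(∂_k) / im(∂_{k+1}) we obtain:

  H_0: rank C_0 − rank ∂_1 = 7 − 6 = 1, and the invariant factors of ∂_1 are all 1, so H_0 ≅ Z.
  H_1: rank ker ∂_1 − rank ∂_2 = (10 − 6) − 2 = 2, and the invariant factors of ∂_2 are all 1, so H_1 ≅ Z^2.
  H_2: rank ker ∂_2 − rank ∂_3 = (2 − 2) − 0 = 0, and there is no ∂_3, so H_2 ≅ 0.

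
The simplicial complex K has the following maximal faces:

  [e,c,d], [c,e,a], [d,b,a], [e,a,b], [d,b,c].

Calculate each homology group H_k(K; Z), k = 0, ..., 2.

K has 5 vertices, 10 edges, 5 triangles.
rank ∂_0 = 0, rank ∂_1 = 4 ⇒ b_0 = 5 − 0 − 4 = 1; all invariant factors of ∂_1 are 1 so no torsion. So H_0 ≅ Z.
rank ∂_1 = 4, rank ∂_2 = 5 ⇒ b_1 = 10 − 4 − 5 = 1; all invariant factors of ∂_2 are 1 so no torsion. So H_1 ≅ Z.
rank ∂_2 = 5, rank ∂_3 = 0 ⇒ b_2 = 5 − 5 − 0 = 0. So H_2 ≅ 0.

H_0 ≅ Z,  H_1 ≅ Z,  H_2 = 0.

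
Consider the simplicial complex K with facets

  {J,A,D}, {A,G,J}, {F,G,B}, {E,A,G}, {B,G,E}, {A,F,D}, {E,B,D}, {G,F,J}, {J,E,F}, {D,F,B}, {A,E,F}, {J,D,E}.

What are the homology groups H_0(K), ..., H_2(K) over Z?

H_0 = Z,  H_1 = Z/2,  H_2 = 0.

Fix the vertex order A < B < D < E < F < G < J and write every simplex with vertices in increasing order. Then dim K = 2 and the simplices of K are:

  0-simplices (7): A, B, D, E, F, G, J
  1-simplices (18): AD, AE, AF, AG, AJ, BD, BE, BF, BG, DE, DF, DJ, EF, EG, EJ, FG, FJ, GJ
  2-simplices (12): ADF, ADJ, AEF, AEG, AGJ, BDE, BDF, BEG, BFG, DEJ, EFJ, FGJ

Hence C_0 ≅ Z^7, C_1 ≅ Z^18, C_2 ≅ Z^12.

∂_1: C_1 → C_0 maps an edge to its endpoints' difference, ∂[p,q] = q − p.
The resulting 7×18 matrix has rank 6, and its Smith normal form has invariant factors (1,1,1,1,1,1).

∂_2: C_2 → C_1 acts by ∂[p,q,r] = [q,r] − [p,r] + [p,q]. For instance
  ∂DEJ = EJ − DJ + DE,
  ∂EFJ = FJ − EJ + EF.
As a 18×12 matrix over Z this has rank 12, with invariant factors (1,1,1,1,1,1,1,1,1,1,1,2).

Now H_k = ker ∂_k / im ∂_{k+1}, so:

  H_0: rank C_0 − rank ∂_1 = 7 − 6 = 1, and the invariant factors of ∂_1 are all 1, so H_0 = Z.
  H_1: rank ker ∂_1 − rank ∂_2 = (18 − 6) − 12 = 0, and ∂_2 has invariant factor 2 > 1, so H_1 = Z/2.
  H_2: rank ker ∂_2 − rank ∂_3 = (12 − 12) − 0 = 0, and there is no ∂_3, so H_2 = 0.

As a check, the Euler characteristic is 7 − 18 + 12 = 1, which agrees with 1 − 0 + 0 = 1.
(K is a triangulation of the real projective plane RP^2.)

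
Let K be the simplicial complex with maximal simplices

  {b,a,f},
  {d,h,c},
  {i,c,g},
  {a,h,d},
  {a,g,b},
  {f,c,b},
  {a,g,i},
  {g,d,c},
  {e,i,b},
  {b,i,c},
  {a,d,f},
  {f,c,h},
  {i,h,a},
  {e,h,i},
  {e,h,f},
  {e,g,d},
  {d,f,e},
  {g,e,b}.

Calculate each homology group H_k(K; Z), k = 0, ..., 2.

H_0 = Z,  H_1 = Z ⊕ Z/2,  H_2 = 0.

Fix the vertex order a < b < c < d < e < f < g < h < i and write every simplex with vertices in increasing order. Then dim K = 2 and the simplices of K are:

  0-simplices (9): a, b, c, d, e, f, g, h, i
  1-simplices (27): ab, ad, af, ag, ah, ai, bc, be, bf, bg, bi, cd, cf, cg, ch, ci, de, df, dg, dh, ef, eg, eh, ei, fh, gi, hi
  2-simplices (18): abf, abg, adf, adh, agi, ahi, bcf, bci, beg, bei, cdg, cdh, cfh, cgi, def, deg, efh, ehi

giving chain groups C_0 ≅ Z^9, C_1 ≅ Z^27, C_2 ≅ Z^18.

Boundary ∂_1: C_1 → C_0 is given by ∂[p,q] = [q] − [p].
The 9×27 boundary matrix has rank 8 and Smith normal form diag(1,1,1,1,1,1,1,1).

The boundary map ∂_2: C_2 → C_1 acts by ∂[p,q,r] = [q,r] − [p,r] + [p,q]. For instance
  ∂adf = df − af + ad,
  ∂cdh = dh − ch + cd.
The 27×18 boundary matrix has rank 18 and Smith normal form diag(1,1,1,1,1,1,1,1,1,1,1,1,1,1,1,1,1,2).

Now H_k = ker ∂_k / im ∂_{k+1}, so:

  H_0: rank C_0 − rank ∂_1 = 9 − 8 = 1, and the invariant factors of ∂_1 are all 1, so H_0 ≅ Z.
  H_1: rank ker ∂_1 − rank ∂_2 = (27 − 8) − 18 = 1, and ∂_2 has invariant factor 2 > 1, so H_1 ≅ Z ⊕ Z/2.
  H_2: rank ker ∂_2 − rank ∂_3 = (18 − 18) − 0 = 0, and there is no ∂_3, so H_2 ≅ 0.

As a check, the Euler characteristic is 9 − 27 + 18 = 0, which agrees with 1 − 1 + 0 = 0.
(K is a triangulation of the Klein bottle.)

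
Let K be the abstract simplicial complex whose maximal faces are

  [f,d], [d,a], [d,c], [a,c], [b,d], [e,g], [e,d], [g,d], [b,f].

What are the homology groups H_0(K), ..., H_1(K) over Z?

We work with the vertex ordering a < b < c < d < e < f < g. The simplices of K, each written with vertices in increasing order, are:

  0-simplices (7): a, b, c, d, e, f, g
  1-simplices (9): ac, ad, bd, bf, cd, de, df, dg, eg

Hence C_0 ≅ Z^7, C_1 ≅ Z^9.

Boundary ∂_1: C_1 → C_0 is given by ∂[p,q] = [q] − [p].
The 7×9 boundary matrix has rank 6 and Smith normal form diag(1,1,1,1,1,1).

Computing H_k = (kernel of ∂_k) / (image of ∂_{k+1}):

  H_0: rank C_0 − rank ∂_1 = 7 − 6 = 1, and the invariant factors of ∂_1 are all 1, so H_0 ≅ Z.
  H_1: rank ker ∂_1 − rank ∂_2 = (9 − 6) − 0 = 3, and there is no ∂_2, so H_1 ≅ Z^3.

(K is a triangulation of a wedge of 3 circles.)

H_0 = Z,  H_1 = Z^3.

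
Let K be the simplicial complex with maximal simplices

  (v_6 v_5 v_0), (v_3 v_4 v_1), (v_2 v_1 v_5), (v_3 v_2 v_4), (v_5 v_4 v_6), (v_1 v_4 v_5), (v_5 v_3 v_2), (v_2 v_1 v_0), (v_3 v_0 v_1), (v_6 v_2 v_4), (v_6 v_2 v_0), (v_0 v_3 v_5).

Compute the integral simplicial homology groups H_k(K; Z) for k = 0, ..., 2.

H_0 ≅ Z,  H_1 ≅ Z/2Z,  H_2 = 0.

Fix the vertex order v_0 < v_1 < v_2 < v_3 < v_4 < v_5 < v_6 and write every simplex with vertices in increasing order. Then dim K = 2 and the simplices of K are:

  0-simplices (7): [v_0], [v_1], [v_2], [v_3], [v_4], [v_5], [v_6]
  1-simplices (18): (18 of them)
  2-simplices (12): (12 of them)

so the chain groups are C_0 ≅ Z^7, C_1 ≅ Z^18, C_2 ≅ Z^12.

∂_1: C_1 → C_0 maps an edge to its endpoints' difference, ∂[p,q] = q − p.
As a 7×18 matrix over Z this has rank 6, with invariant factors (1,1,1,1,1,1).

The boundary map ∂_2: C_2 → C_1 acts by ∂[p,q,r] = [q,r] − [p,r] + [p,q]. For instance
  ∂[v_2,v_3,v_4] = [v_3,v_4] − [v_2,v_4] + [v_2,v_3],
  ∂[v_0,v_1,v_2] = [v_1,v_2] − [v_0,v_2] + [v_0,v_1].
This gives a 18×12 integer matrix of rank 12; reducing to Smith normal form yields diagonal entries (1,1,1,1,1,1,1,1,1,1,1,2).

From H_k ≅ ker(∂_k) / im(∂_{k+1}) we obtain:

  H_0: rank C_0 − rank ∂_1 = 7 − 6 = 1, and the invariant factors of ∂_1 are all 1, so H_0 ≅ Z.
  H_1: rank ker ∂_1 − rank ∂_2 = (18 − 6) − 12 = 0, and ∂_2 has invariant factor 2 > 1, so H_1 ≅ Z/2Z.
  H_2: rank ker ∂_2 − rank ∂_3 = (12 − 12) − 0 = 0, and there is no ∂_3, so H_2 ≅ 0.

As a check, the Euler characteristic is 7 − 18 + 12 = 1, which agrees with 1 − 0 + 0 = 1.
(K is a triangulation of the real projective plane RP^2.)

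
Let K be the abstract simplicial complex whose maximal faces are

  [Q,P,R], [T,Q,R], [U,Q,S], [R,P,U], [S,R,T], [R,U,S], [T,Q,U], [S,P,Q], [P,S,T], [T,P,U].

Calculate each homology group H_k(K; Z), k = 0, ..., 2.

Order the vertices as P < Q < R < S < T < U. Listing each simplex with vertices in this order, K has dimension 2 with simplices:

  0-simplices (6): P, Q, R, S, T, U
  1-simplices (15): PQ, PR, PS, PT, PU, QR, QS, QT, QU, RS, RT, RU, ST, SU, TU
  2-simplices (10): PQR, PQS, PRU, PST, PTU, QRT, QSU, QTU, RST, RSU

so the chain groups are C_0 ≅ Z^6, C_1 ≅ Z^15, C_2 ≅ Z^10.

The boundary map ∂_1: C_1 → C_0 sends each edge [p,q] (with p < q) to q − p. For instance
  ∂QU = U − Q.
As a 6×15 matrix over Z this has rank 5, with invariant factors (1,1,1,1,1).

∂_2: C_2 → C_1 maps a triangle to the signed sum of its edges. For instance
  ∂QRT = RT − QT + QR,
  ∂QSU = SU − QU + QS.
This gives a 15×10 integer matrix of rank 10; reducing to Smith normal form yields diagonal entries (1,1,1,1,1,1,1,1,1,2).

From H_k ≅ ker(∂_k) / im(∂_{k+1}) we obtain:

  H_0: rank C_0 − rank ∂_1 = 6 − 5 = 1, and the invariant factors of ∂_1 are all 1, so H_0 ≅ Z.
  H_1: rank ker ∂_1 − rank ∂_2 = (15 − 5) − 10 = 0, and ∂_2 has invariant factor 2 > 1, so H_1 ≅ Z_2.
  H_2: rank ker ∂_2 − rank ∂_3 = (10 − 10) − 0 = 0, and there is no ∂_3, so H_2 ≅ 0.

As a check, the Euler characteristic is 6 − 15 + 10 = 1, which agrees with 1 − 0 + 0 = 1.
(K is a triangulation of the real projective plane RP^2.)

H_0 ≅ Z,  H_1 ≅ Z_2,  H_2 = 0.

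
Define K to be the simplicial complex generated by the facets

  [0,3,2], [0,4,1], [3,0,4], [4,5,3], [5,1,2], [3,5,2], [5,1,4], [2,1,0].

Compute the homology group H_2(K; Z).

H_2 = Z.

Order the vertices as 0 < 1 < 2 < 3 < 4 < 5. Listing each simplex with vertices in this order, K has dimension 2 with simplices:

  0-simplices (6): [0], [1], [2], [3], [4], [5]
  1-simplices (12): [0,1], [0,2], [0,3], [0,4], [1,2], [1,4], [1,5], [2,3], [2,5], [3,4], [3,5], [4,5]
  2-simplices (8): [0,1,2], [0,1,4], [0,2,3], [0,3,4], [1,2,5], [1,4,5], [2,3,5], [3,4,5]

giving chain groups C_0 ≅ Z^6, C_1 ≅ Z^12, C_2 ≅ Z^8.

The boundary map ∂_1: C_1 → C_0 maps an edge to its endpoints' difference, ∂[p,q] = q − p. For instance
  ∂[0,1] = [1] − [0].
As a 6×12 matrix over Z this has rank 5, with invariant factors (1,1,1,1,1).

∂_2: C_2 → C_1 sends each 2-simplex [p,q,r] to [q,r] − [p,r] + [p,q]. For instance
  ∂[3,4,5] = [4,5] − [3,5] + [3,4],
  ∂[2,3,5] = [3,5] − [2,5] + [2,3].
The resulting 12×8 matrix has rank 7, and its Smith normal form has invariant factors (1,1,1,1,1,1,1).

Computing H_k = (kernel of ∂_k) / (image of ∂_{k+1}):

  H_2: rank ker ∂_2 − rank ∂_3 = (8 − 7) − 0 = 1, and there is no ∂_3, so H_2 ≅ Z.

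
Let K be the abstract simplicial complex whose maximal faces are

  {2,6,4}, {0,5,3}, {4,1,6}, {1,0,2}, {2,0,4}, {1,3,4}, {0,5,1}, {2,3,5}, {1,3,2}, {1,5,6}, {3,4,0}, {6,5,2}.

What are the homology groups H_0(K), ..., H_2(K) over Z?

K has 7 vertices, 18 edges, 12 triangles.
rank ∂_0 = 0, rank ∂_1 = 6 ⇒ b_0 = 7 − 0 − 6 = 1; all invariant factors of ∂_1 are 1 so no torsion. So H_0 = Z.
rank ∂_1 = 6, rank ∂_2 = 12 ⇒ b_1 = 18 − 6 − 12 = 0; ∂_2 has invariant factor(s) [2] giving torsion. So H_1 = Z/2.
rank ∂_2 = 12, rank ∂_3 = 0 ⇒ b_2 = 12 − 12 − 0 = 0. So H_2 = 0.

H_0 = Z,  H_1 = Z/2,  H_2 = 0.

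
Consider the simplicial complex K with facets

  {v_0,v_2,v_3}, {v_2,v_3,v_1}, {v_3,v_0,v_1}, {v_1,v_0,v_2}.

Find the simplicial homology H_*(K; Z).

H_0 ≅ Z,  H_1 = 0,  H_2 ≅ Z.

Order the vertices as v_0 < v_1 < v_2 < v_3. Listing each simplex with vertices in this order, K has dimension 2 with simplices:

  0-simplices (4): [v_0], [v_1], [v_2], [v_3]
  1-simplices (6): [v_0,v_1], [v_0,v_2], [v_0,v_3], [v_1,v_2], [v_1,v_3], [v_2,v_3]
  2-simplices (4): [v_0,v_1,v_2], [v_0,v_1,v_3], [v_0,v_2,v_3], [v_1,v_2,v_3]

giving chain groups C_0 ≅ Z^4, C_1 ≅ Z^6, C_2 ≅ Z^4.

The boundary map ∂_1: C_1 → C_0 is given by ∂[p,q] = [q] − [p]. For instance
  ∂[v_0,v_1] = [v_1] − [v_0].
This gives a 4×6 integer matrix of rank 3; reducing to Smith normal form yields diagonal entries (1,1,1).

The boundary map ∂_2: C_2 → C_1 acts by ∂[p,q,r] = [q,r] − [p,r] + [p,q]. For instance
  ∂[v_0,v_1,v_2] = [v_1,v_2] − [v_0,v_2] + [v_0,v_1],
  ∂[v_0,v_2,v_3] = [v_2,v_3] − [v_0,v_3] + [v_0,v_2].
This gives a 6×4 integer matrix of rank 3; reducing to Smith normal form yields diagonal entries (1,1,1).

Computing H_k = (kernel of ∂_k) / (image of ∂_{k+1}):

  H_0: rank C_0 − rank ∂_1 = 4 − 3 = 1, and the invariant factors of ∂_1 are all 1, so H_0 = Z.
  H_1: rank ker ∂_1 − rank ∂_2 = (6 − 3) − 3 = 0, and the invariant factors of ∂_2 are all 1, so H_1 = 0.
  H_2: rank ker ∂_2 − rank ∂_3 = (4 − 3) − 0 = 1, and there is no ∂_3, so H_2 = Z.

As a check, the Euler characteristic is 4 − 6 + 4 = 2, which agrees with 1 − 0 + 1 = 2.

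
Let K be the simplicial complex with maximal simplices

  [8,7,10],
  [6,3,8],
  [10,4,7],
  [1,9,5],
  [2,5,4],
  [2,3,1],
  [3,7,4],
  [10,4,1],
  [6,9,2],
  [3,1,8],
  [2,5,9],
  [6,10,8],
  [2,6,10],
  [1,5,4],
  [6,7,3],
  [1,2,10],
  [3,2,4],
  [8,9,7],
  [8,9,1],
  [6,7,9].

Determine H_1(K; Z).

Fix the vertex order 1 < 2 < 3 < 4 < 5 < 6 < 7 < 8 < 9 < 10 and write every simplex with vertices in increasing order. Then dim K = 2 and the simplices of K are:

  0-simplices (10): [1], [2], [3], [4], [5], [6], [7], [8], [9], [10]
  1-simplices (30): (30 of them)
  2-simplices (20): (20 of them)

Hence C_0 ≅ Z^10, C_1 ≅ Z^30, C_2 ≅ Z^20.

The boundary map ∂_1: C_1 → C_0 maps an edge to its endpoints' difference, ∂[p,q] = q − p. For instance
  ∂[1,5] = [5] − [1].
The 10×30 boundary matrix has rank 9 and Smith normal form diag(1,1,1,1,1,1,1,1,1).

The boundary map ∂_2: C_2 → C_1 maps a triangle to the signed sum of its edges. For instance
  ∂[1,2,10] = [2,10] − [1,10] + [1,2],
  ∂[1,4,10] = [4,10] − [1,10] + [1,4].
This gives a 30×20 integer matrix of rank 20; reducing to Smith normal form yields diagonal entries (1,1,1,1,1,1,1,1,1,1,1,1,1,1,1,1,1,1,1,2).

Computing H_k = (kernel of ∂_k) / (image of ∂_{k+1}):

  H_1: rank ker ∂_1 − rank ∂_2 = (30 − 9) − 20 = 1, and ∂_2 has invariant factor 2 > 1, so H_1 ≅ Z ⊕ Z/2.

H_1 = Z ⊕ Z/2.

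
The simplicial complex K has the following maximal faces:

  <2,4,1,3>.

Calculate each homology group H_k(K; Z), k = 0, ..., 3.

K has 4 vertices, 6 edges, 4 triangles, 1 3-simplex.
rank ∂_0 = 0, rank ∂_1 = 3 ⇒ b_0 = 4 − 0 − 3 = 1; all invariant factors of ∂_1 are 1 so no torsion. So H_0 ≅ Z.
rank ∂_1 = 3, rank ∂_2 = 3 ⇒ b_1 = 6 − 3 − 3 = 0; all invariant factors of ∂_2 are 1 so no torsion. So H_1 ≅ 0.
rank ∂_2 = 3, rank ∂_3 = 1 ⇒ b_2 = 4 − 3 − 1 = 0; all invariant factors of ∂_3 are 1 so no torsion. So H_2 ≅ 0.
rank ∂_3 = 1, rank ∂_4 = 0 ⇒ b_3 = 1 − 1 − 0 = 0. So H_3 ≅ 0.

H_0 = Z,  H_1 = 0,  H_2 = 0,  H_3 = 0.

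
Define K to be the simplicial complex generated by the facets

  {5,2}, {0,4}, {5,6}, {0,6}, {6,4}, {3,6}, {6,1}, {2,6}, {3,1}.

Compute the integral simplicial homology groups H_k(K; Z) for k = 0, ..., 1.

H_0 = Z,  H_1 = Z^3.

K has 7 vertices, 9 edges.
rank ∂_0 = 0, rank ∂_1 = 6 ⇒ b_0 = 7 − 0 − 6 = 1; all invariant factors of ∂_1 are 1 so no torsion. So H_0 ≅ Z.
rank ∂_1 = 6, rank ∂_2 = 0 ⇒ b_1 = 9 − 6 − 0 = 3. So H_1 ≅ Z^3.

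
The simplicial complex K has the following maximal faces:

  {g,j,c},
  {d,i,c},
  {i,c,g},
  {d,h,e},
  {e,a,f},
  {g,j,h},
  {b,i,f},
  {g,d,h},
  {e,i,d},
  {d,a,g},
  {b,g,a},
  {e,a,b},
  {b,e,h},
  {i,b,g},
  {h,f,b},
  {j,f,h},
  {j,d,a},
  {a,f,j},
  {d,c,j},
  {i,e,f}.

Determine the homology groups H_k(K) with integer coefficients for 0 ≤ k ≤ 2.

H_0 = Z,  H_1 = Z ⊕ Z/2,  H_2 = 0.

Fix the vertex order a < b < c < d < e < f < g < h < i < j and write every simplex with vertices in increasing order. Then dim K = 2 and the simplices of K are:

  0-simplices (10): a, b, c, d, e, f, g, h, i, j
  1-simplices (30): ab, ad, ae, af, ag, aj, be, bf, bg, bh, bi, cd, cg, ci, cj, de, dg, dh, di, dj, ef, eh, ei, fh, fi, fj, gh, gi, gj, hj
  2-simplices (20): abe, abg, adg, adj, aef, afj, beh, bfh, bfi, bgi, cdi, cdj, cgi, cgj, deh, dei, dgh, efi, fhj, ghj

giving chain groups C_0 ≅ Z^10, C_1 ≅ Z^30, C_2 ≅ Z^20.

Boundary ∂_1: C_1 → C_0 maps an edge to its endpoints' difference, ∂[p,q] = q − p. For instance
  ∂gh = h − g.
This gives a 10×30 integer matrix of rank 9; reducing to Smith normal form yields diagonal entries (1,1,1,1,1,1,1,1,1).

Boundary ∂_2: C_2 → C_1 maps a triangle to the signed sum of its edges. For instance
  ∂cgi = gi − ci + cg,
  ∂bgi = gi − bi + bg.
As a 30×20 matrix over Z this has rank 20, with invariant factors (1,1,1,1,1,1,1,1,1,1,1,1,1,1,1,1,1,1,1,2).

Now H_k = ker ∂_k / im ∂_{k+1}, so:

  H_0: rank C_0 − rank ∂_1 = 10 − 9 = 1, and the invariant factors of ∂_1 are all 1, so H_0 ≅ Z.
  H_1: rank ker ∂_1 − rank ∂_2 = (30 − 9) − 20 = 1, and ∂_2 has invariant factor 2 > 1, so H_1 ≅ Z ⊕ Z/2.
  H_2: rank ker ∂_2 − rank ∂_3 = (20 − 20) − 0 = 0, and there is no ∂_3, so H_2 ≅ 0.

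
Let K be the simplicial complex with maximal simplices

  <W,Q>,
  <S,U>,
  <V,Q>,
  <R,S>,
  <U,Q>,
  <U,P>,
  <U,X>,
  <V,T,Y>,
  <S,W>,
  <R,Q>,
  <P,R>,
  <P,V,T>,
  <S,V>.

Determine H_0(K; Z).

Take the total order P < Q < R < S < T < U < V < W < X < Y on the vertex set. Then K (dimension 2) consists of the simplices:

  0-simplices (10): P, Q, R, S, T, U, V, W, X, Y
  1-simplices (16): PR, PT, PU, PV, QR, QU, QV, QW, RS, SU, SV, SW, TV, TY, UX, VY
  2-simplices (2): PTV, TVY

so the chain groups are C_0 ≅ Z^10, C_1 ≅ Z^16, C_2 ≅ Z^2.

The boundary map ∂_1: C_1 → C_0 maps an edge to its endpoints' difference, ∂[p,q] = q − p.
As a 10×16 matrix over Z this has rank 9, with invariant factors (1,1,1,1,1,1,1,1,1).

Boundary ∂_2: C_2 → C_1 acts by ∂[p,q,r] = [q,r] − [p,r] + [p,q]. For instance
  ∂PTV = TV − PV + PT,
  ∂TVY = VY − TY + TV.
The 16×2 boundary matrix has rank 2 and Smith normal form diag(1,1).

Computing H_k = (kernel of ∂_k) / (image of ∂_{k+1}):

  H_0: rank C_0 − rank ∂_1 = 10 − 9 = 1, and the invariant factors of ∂_1 are all 1, so H_0 ≅ Z.

H_0 ≅ Z.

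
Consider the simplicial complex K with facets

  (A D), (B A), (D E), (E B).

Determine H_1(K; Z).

H_1 = Z.

Take the total order A < B < D < E on the vertex set. Then K (dimension 1) consists of the simplices:

  0-simplices (4): A, B, D, E
  1-simplices (4): AB, AD, BE, DE

giving chain groups C_0 ≅ Z^4, C_1 ≅ Z^4.

The boundary map ∂_1: C_1 → C_0 is given by ∂[p,q] = [q] − [p].
The 4×4 boundary matrix has rank 3 and Smith normal form diag(1,1,1).

Computing H_k = (kernel of ∂_k) / (image of ∂_{k+1}):

  H_1: rank ker ∂_1 − rank ∂_2 = (4 − 3) − 0 = 1, and there is no ∂_2, so H_1 = Z.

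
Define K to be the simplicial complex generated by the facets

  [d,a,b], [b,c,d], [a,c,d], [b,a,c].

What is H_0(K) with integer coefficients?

Take the total order a < b < c < d on the vertex set. Then K (dimension 2) consists of the simplices:

  0-simplices (4): a, b, c, d
  1-simplices (6): ab, ac, ad, bc, bd, cd
  2-simplices (4): abc, abd, acd, bcd

Hence C_0 ≅ Z^4, C_1 ≅ Z^6, C_2 ≅ Z^4.

Boundary ∂_1: C_1 → C_0 sends each edge [p,q] (with p < q) to q − p. For instance
  ∂bd = d − b.
The resulting 4×6 matrix has rank 3, and its Smith normal form has invariant factors (1,1,1).

Boundary ∂_2: C_2 → C_1 acts by ∂[p,q,r] = [q,r] − [p,r] + [p,q]. For instance
  ∂bcd = cd − bd + bc,
  ∂abc = bc − ac + ab.
This gives a 6×4 integer matrix of rank 3; reducing to Smith normal form yields diagonal entries (1,1,1).

From H_k ≅ ker(∂_k) / im(∂_{k+1}) we obtain:

  H_0: rank C_0 − rank ∂_1 = 4 − 3 = 1, and the invariant factors of ∂_1 are all 1, so H_0 ≅ Z.

(K is a triangulation of the 2-sphere S^2.)

H_0 ≅ Z.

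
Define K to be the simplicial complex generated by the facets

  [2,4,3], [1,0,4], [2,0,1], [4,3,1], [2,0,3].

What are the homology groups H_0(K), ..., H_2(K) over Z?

Order the vertices as 0 < 1 < 2 < 3 < 4. Listing each simplex with vertices in this order, K has dimension 2 with simplices:

  0-simplices (5): [0], [1], [2], [3], [4]
  1-simplices (10): [0,1], [0,2], [0,3], [0,4], [1,2], [1,3], [1,4], [2,3], [2,4], [3,4]
  2-simplices (5): [0,1,2], [0,1,4], [0,2,3], [1,3,4], [2,3,4]

giving chain groups C_0 ≅ Z^5, C_1 ≅ Z^10, C_2 ≅ Z^5.

The boundary map ∂_1: C_1 → C_0 is given by ∂[p,q] = [q] − [p].
As a 5×10 matrix over Z this has rank 4, with invariant factors (1,1,1,1).

Boundary ∂_2: C_2 → C_1 maps a triangle to the signed sum of its edges. For instance
  ∂[0,2,3] = [2,3] − [0,3] + [0,2],
  ∂[2,3,4] = [3,4] − [2,4] + [2,3].
The 10×5 boundary matrix has rank 5 and Smith normal form diag(1,1,1,1,1).

From H_k ≅ ker(∂_k) / im(∂_{k+1}) we obtain:

  H_0: rank C_0 − rank ∂_1 = 5 − 4 = 1, and the invariant factors of ∂_1 are all 1, so H_0 ≅ Z.
  H_1: rank ker ∂_1 − rank ∂_2 = (10 − 4) − 5 = 1, and the invariant factors of ∂_2 are all 1, so H_1 ≅ Z.
  H_2: rank ker ∂_2 − rank ∂_3 = (5 − 5) − 0 = 0, and there is no ∂_3, so H_2 ≅ 0.

As a check, the Euler characteristic is 5 − 10 + 5 = 0, which agrees with 1 − 1 + 0 = 0.
(K is a triangulation of the Möbius band.)

H_0 = Z,  H_1 = Z,  H_2 = 0.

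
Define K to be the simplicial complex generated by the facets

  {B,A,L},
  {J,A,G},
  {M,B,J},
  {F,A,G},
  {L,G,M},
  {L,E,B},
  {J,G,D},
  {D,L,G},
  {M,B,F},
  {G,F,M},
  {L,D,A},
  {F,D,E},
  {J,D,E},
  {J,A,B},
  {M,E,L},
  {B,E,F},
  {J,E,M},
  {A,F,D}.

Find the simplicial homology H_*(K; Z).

Take the total order A < B < D < E < F < G < J < L < M on the vertex set. Then K (dimension 2) consists of the simplices:

  0-simplices (9): A, B, D, E, F, G, J, L, M
  1-simplices (27): AB, AD, AF, AG, AJ, AL, BE, BF, BJ, BL, BM, DE, DF, DG, DJ, DL, EF, EJ, EL, EM, FG, FM, GJ, GL, GM, JM, LM
  2-simplices (18): ABJ, ABL, ADF, ADL, AFG, AGJ, BEF, BEL, BFM, BJM, DEF, DEJ, DGJ, DGL, EJM, ELM, FGM, GLM

giving chain groups C_0 ≅ Z^9, C_1 ≅ Z^27, C_2 ≅ Z^18.

The boundary map ∂_1: C_1 → C_0 maps an edge to its endpoints' difference, ∂[p,q] = q − p.
The 9×27 boundary matrix has rank 8 and Smith normal form diag(1,1,1,1,1,1,1,1).

The boundary map ∂_2: C_2 → C_1 acts by ∂[p,q,r] = [q,r] − [p,r] + [p,q]. For instance
  ∂AGJ = GJ − AJ + AG,
  ∂ADF = DF − AF + AD.
This gives a 27×18 integer matrix of rank 18; reducing to Smith normal form yields diagonal entries (1,1,1,1,1,1,1,1,1,1,1,1,1,1,1,1,1,2).

Reading off H_k = ker ∂_k / im ∂_{k+1}:

  H_0: rank C_0 − rank ∂_1 = 9 − 8 = 1, and the invariant factors of ∂_1 are all 1, so H_0 ≅ Z.
  H_1: rank ker ∂_1 − rank ∂_2 = (27 − 8) − 18 = 1, and ∂_2 has invariant factor 2 > 1, so H_1 ≅ Z ⊕ Z/2.
  H_2: rank ker ∂_2 − rank ∂_3 = (18 − 18) − 0 = 0, and there is no ∂_3, so H_2 ≅ 0.

As a check, the Euler characteristic is 9 − 27 + 18 = 0, which agrees with 1 − 1 + 0 = 0.

H_0 ≅ Z,  H_1 ≅ Z ⊕ Z/2,  H_2 = 0.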